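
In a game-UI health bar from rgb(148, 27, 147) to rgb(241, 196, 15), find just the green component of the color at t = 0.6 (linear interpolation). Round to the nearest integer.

G = 27 + 0.6 × (196 − 27) = 128.4 → 128

128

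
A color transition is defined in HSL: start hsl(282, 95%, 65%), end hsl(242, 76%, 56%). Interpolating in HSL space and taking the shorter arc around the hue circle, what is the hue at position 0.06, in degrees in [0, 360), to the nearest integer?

280

Hue arc: Δh = 242 − 282 = -40° (|Δh| ≤ 180, already the shorter path).
H = 282 + 0.06 × (-40) = 279.6 → 280°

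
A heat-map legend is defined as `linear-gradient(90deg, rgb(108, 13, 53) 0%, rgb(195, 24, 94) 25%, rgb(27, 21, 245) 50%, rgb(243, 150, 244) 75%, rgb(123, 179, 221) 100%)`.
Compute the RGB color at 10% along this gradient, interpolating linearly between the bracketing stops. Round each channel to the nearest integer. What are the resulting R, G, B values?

10% lies between the 0% and 25% stops, so the local fraction is t = (10 − 0)/(25 − 0) = 10/25 ≈ 0.4.
R = 108 + 0.4 × (195 − 108) = 142.8 → 143
G = 13 + 0.4 × (24 − 13) = 17.4 → 17
B = 53 + 0.4 × (94 − 53) = 69.4 → 69

(143, 17, 69)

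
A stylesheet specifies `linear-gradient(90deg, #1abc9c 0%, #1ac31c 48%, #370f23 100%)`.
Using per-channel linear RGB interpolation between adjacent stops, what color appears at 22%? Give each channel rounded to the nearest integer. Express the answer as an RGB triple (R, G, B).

22% lies between the 0% and 48% stops, so the local fraction is t = (22 − 0)/(48 − 0) = 22/48 ≈ 0.4583.
#1abc9c → (26, 188, 156); #1ac31c → (26, 195, 28).
R = 26 + 0.4583 × (26 − 26) = 26 → 26
G = 188 + 0.4583 × (195 − 188) = 191.208 → 191
B = 156 + 0.4583 × (28 − 156) = 97.338 → 97

(26, 191, 97)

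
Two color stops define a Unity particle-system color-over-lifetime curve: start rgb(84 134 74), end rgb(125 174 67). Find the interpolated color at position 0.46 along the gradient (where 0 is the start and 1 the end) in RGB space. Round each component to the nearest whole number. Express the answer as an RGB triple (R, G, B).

R = 84 + 0.46 × (125 − 84) = 84 + 0.46 × 41 = 102.86 → 103
G = 134 + 0.46 × (174 − 134) = 134 + 0.46 × 40 = 152.4 → 152
B = 74 + 0.46 × (67 − 74) = 74 + 0.46 × -7 = 70.78 → 71

(103, 152, 71)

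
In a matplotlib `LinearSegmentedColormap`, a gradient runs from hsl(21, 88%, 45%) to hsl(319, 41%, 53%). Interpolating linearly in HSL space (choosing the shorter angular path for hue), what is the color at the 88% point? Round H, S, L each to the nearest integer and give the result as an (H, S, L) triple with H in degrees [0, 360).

Hue: 319 − 21 = 298°, but |298| > 180 so the shorter arc goes the other way: Δh = 298 − 360 = -62°.
H = 21 + 0.88 × (-62) = -33.56 → -34 → -34 mod 360 = 326°
S = 88 + 0.88 × (41 − 88) = 46.64 → 47%
L = 45 + 0.88 × (53 − 45) = 52.04 → 52%

(326, 47, 52)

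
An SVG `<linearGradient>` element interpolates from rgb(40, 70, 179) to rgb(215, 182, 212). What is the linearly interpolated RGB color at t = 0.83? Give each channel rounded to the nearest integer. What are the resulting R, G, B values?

R = 40 + 0.83 × (215 − 40) = 40 + 0.83 × 175 = 185.25 → 185
G = 70 + 0.83 × (182 − 70) = 70 + 0.83 × 112 = 162.96 → 163
B = 179 + 0.83 × (212 − 179) = 179 + 0.83 × 33 = 206.39 → 206

(185, 163, 206)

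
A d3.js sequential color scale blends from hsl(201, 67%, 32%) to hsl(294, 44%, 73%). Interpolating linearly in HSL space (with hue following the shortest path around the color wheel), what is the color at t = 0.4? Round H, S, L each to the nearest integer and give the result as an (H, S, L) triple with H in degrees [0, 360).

(238, 58, 48)

Hue arc: Δh = 294 − 201 = 93° (|Δh| ≤ 180, already the shorter path).
H = 201 + 0.4 × (93) = 238.2 → 238°
S = 67 + 0.4 × (44 − 67) = 57.8 → 58%
L = 32 + 0.4 × (73 − 32) = 48.4 → 48%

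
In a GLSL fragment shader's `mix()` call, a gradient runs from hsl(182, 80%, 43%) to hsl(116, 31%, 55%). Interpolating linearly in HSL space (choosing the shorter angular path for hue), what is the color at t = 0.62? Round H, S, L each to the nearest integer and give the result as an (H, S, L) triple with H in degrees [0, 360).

Hue arc: Δh = 116 − 182 = -66° (|Δh| ≤ 180, already the shorter path).
H = 182 + 0.62 × (-66) = 141.08 → 141°
S = 80 + 0.62 × (31 − 80) = 49.62 → 50%
L = 43 + 0.62 × (55 − 43) = 50.44 → 50%

(141, 50, 50)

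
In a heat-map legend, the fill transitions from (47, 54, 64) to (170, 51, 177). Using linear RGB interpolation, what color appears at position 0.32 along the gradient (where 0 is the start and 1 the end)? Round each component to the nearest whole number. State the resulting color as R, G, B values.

(86, 53, 100)

R = 47 + 0.32 × (170 − 47) = 47 + 0.32 × 123 = 86.36 → 86
G = 54 + 0.32 × (51 − 54) = 54 + 0.32 × -3 = 53.04 → 53
B = 64 + 0.32 × (177 − 64) = 64 + 0.32 × 113 = 100.16 → 100
So the blended color is (86, 53, 100), about #563564.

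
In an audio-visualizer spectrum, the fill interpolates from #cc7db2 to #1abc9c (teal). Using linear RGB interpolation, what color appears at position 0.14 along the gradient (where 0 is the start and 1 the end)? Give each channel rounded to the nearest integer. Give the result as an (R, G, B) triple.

(179, 134, 175)

#cc7db2 → (204, 125, 178); #1abc9c → (26, 188, 156).
R = 204 + 0.14 × (26 − 204) = 204 + 0.14 × -178 = 179.08 → 179
G = 125 + 0.14 × (188 − 125) = 125 + 0.14 × 63 = 133.82 → 134
B = 178 + 0.14 × (156 − 178) = 178 + 0.14 × -22 = 174.92 → 175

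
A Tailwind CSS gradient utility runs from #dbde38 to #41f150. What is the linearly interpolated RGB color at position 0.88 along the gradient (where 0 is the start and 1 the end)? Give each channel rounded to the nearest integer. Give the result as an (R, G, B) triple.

(83, 239, 77)

#dbde38 → (219, 222, 56); #41f150 → (65, 241, 80).
R = 219 + 0.88 × (65 − 219) = 219 + 0.88 × -154 = 83.48 → 83
G = 222 + 0.88 × (241 − 222) = 222 + 0.88 × 19 = 238.72 → 239
B = 56 + 0.88 × (80 − 56) = 56 + 0.88 × 24 = 77.12 → 77
So the blended color is (83, 239, 77), about #53ef4d.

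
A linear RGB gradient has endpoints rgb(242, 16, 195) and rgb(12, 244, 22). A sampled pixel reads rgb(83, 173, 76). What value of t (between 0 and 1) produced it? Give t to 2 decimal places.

Invert the lerp on the R channel (largest span, 230): t = (83 − 242) / (12 − 242) = -159/-230 = 0.6913.
Check on G: (173 − 16)/(244 − 16) = 0.6886 ✓

0.69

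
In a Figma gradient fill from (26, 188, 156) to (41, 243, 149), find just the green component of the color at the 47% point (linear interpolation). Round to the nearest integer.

G = 188 + 0.47 × (243 − 188) = 213.85 → 214

214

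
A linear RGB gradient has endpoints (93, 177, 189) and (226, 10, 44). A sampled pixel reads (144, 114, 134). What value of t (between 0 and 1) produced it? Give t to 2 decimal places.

Invert the lerp on the G channel (largest span, 167): t = (114 − 177) / (10 − 177) = -63/-167 = 0.37725.
Check on R: (144 − 93)/(226 − 93) = 0.3835 ✓

0.38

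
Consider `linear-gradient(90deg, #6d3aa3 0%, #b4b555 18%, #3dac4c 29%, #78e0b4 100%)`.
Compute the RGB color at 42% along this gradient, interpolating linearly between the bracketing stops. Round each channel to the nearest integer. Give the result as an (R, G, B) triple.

(72, 182, 95)

42% lies between the 29% and 100% stops, so the local fraction is t = (42 − 29)/(100 − 29) = 13/71 ≈ 0.1831.
#3dac4c → (61, 172, 76); #78e0b4 → (120, 224, 180).
R = 61 + 0.1831 × (120 − 61) = 71.803 → 72
G = 172 + 0.1831 × (224 − 172) = 181.521 → 182
B = 76 + 0.1831 × (180 − 76) = 95.042 → 95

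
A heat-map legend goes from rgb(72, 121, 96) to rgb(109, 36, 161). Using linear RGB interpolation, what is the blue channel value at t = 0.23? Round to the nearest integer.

B = 96 + 0.23 × (161 − 96) = 110.95 → 111

111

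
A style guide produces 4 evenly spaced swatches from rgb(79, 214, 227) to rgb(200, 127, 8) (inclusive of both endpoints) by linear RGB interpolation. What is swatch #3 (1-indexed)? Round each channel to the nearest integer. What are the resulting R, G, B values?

(160, 156, 81)

With 4 swatches and endpoints inclusive, swatch 3 sits at t = (3 − 1)/(4 − 1) = 2/3 ≈ 0.6667.
R = 79 + 0.6667 × (200 − 79) = 159.671 → 160
G = 214 + 0.6667 × (127 − 214) = 155.997 → 156
B = 227 + 0.6667 × (8 − 227) = 80.993 → 81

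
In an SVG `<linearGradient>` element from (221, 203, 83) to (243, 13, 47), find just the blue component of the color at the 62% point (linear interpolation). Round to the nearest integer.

61

B = 83 + 0.62 × (47 − 83) = 60.68 → 61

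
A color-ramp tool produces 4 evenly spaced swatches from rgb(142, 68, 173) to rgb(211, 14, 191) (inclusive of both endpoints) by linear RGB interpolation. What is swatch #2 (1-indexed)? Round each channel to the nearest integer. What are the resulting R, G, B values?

With 4 swatches and endpoints inclusive, swatch 2 sits at t = (2 − 1)/(4 − 1) = 1/3 ≈ 0.3333.
R = 142 + 0.3333 × (211 − 142) = 164.998 → 165
G = 68 + 0.3333 × (14 − 68) = 50.002 → 50
B = 173 + 0.3333 × (191 − 173) = 178.999 → 179

(165, 50, 179)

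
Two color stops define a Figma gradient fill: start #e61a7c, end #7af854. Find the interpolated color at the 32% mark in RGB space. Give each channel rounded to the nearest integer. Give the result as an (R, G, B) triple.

#e61a7c → (230, 26, 124); #7af854 → (122, 248, 84).
32% corresponds to t = 0.32.
R = 230 + 0.32 × (122 − 230) = 230 + 0.32 × -108 = 195.44 → 195
G = 26 + 0.32 × (248 − 26) = 26 + 0.32 × 222 = 97.04 → 97
B = 124 + 0.32 × (84 − 124) = 124 + 0.32 × -40 = 111.2 → 111

(195, 97, 111)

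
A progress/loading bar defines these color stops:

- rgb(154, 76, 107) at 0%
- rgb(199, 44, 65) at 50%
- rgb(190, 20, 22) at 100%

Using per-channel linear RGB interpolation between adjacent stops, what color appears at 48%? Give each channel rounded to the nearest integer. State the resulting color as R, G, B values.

(197, 45, 67)

48% lies between the 0% and 50% stops, so the local fraction is t = (48 − 0)/(50 − 0) = 48/50 ≈ 0.96.
R = 154 + 0.96 × (199 − 154) = 197.2 → 197
G = 76 + 0.96 × (44 − 76) = 45.28 → 45
B = 107 + 0.96 × (65 − 107) = 66.68 → 67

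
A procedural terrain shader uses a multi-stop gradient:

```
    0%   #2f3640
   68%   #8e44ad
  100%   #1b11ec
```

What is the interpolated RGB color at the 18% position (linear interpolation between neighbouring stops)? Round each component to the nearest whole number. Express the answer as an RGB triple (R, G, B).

18% lies between the 0% and 68% stops, so the local fraction is t = (18 − 0)/(68 − 0) = 18/68 ≈ 0.2647.
#2f3640 → (47, 54, 64); #8e44ad → (142, 68, 173).
R = 47 + 0.2647 × (142 − 47) = 72.147 → 72
G = 54 + 0.2647 × (68 − 54) = 57.706 → 58
B = 64 + 0.2647 × (173 − 64) = 92.852 → 93

(72, 58, 93)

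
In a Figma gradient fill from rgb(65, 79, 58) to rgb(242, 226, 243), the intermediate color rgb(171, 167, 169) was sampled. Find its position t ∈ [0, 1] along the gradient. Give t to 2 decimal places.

Invert the lerp on the B channel (largest span, 185): t = (169 − 58) / (243 − 58) = 111/185 = 0.6.
Check on R: (171 − 65)/(242 − 65) = 0.5989 ✓

0.60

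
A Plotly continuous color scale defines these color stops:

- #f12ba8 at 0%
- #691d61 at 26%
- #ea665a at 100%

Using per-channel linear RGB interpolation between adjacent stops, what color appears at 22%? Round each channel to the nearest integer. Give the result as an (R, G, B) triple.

22% lies between the 0% and 26% stops, so the local fraction is t = (22 − 0)/(26 − 0) = 22/26 ≈ 0.8462.
#f12ba8 → (241, 43, 168); #691d61 → (105, 29, 97).
R = 241 + 0.8462 × (105 − 241) = 125.917 → 126
G = 43 + 0.8462 × (29 − 43) = 31.153 → 31
B = 168 + 0.8462 × (97 − 168) = 107.92 → 108

(126, 31, 108)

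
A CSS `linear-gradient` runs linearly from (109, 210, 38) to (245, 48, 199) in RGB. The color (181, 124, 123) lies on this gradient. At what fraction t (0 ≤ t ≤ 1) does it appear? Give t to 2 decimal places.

0.53

Invert the lerp on the G channel (largest span, 162): t = (124 − 210) / (48 − 210) = -86/-162 = 0.53086.
Check on R: (181 − 109)/(245 − 109) = 0.5294 ✓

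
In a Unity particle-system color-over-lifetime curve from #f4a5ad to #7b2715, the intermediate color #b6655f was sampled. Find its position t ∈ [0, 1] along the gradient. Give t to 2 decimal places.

Invert the lerp on the B channel (largest span, 152): t = (95 − 173) / (21 − 173) = -78/-152 = 0.51316.
Check on R: (182 − 244)/(123 − 244) = 0.5124 ✓

0.51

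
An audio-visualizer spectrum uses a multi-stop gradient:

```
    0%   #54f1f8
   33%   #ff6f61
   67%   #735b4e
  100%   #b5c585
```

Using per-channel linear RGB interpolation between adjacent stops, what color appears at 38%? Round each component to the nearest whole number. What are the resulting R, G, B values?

(234, 108, 94)

38% lies between the 33% and 67% stops, so the local fraction is t = (38 − 33)/(67 − 33) = 5/34 ≈ 0.1471.
#ff6f61 → (255, 111, 97); #735b4e → (115, 91, 78).
R = 255 + 0.1471 × (115 − 255) = 234.406 → 234
G = 111 + 0.1471 × (91 − 111) = 108.058 → 108
B = 97 + 0.1471 × (78 − 97) = 94.205 → 94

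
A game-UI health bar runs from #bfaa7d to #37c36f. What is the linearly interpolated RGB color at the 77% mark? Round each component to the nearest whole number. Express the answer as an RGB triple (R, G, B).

#bfaa7d → (191, 170, 125); #37c36f → (55, 195, 111).
77% corresponds to t = 0.77.
R = 191 + 0.77 × (55 − 191) = 191 + 0.77 × -136 = 86.28 → 86
G = 170 + 0.77 × (195 − 170) = 170 + 0.77 × 25 = 189.25 → 189
B = 125 + 0.77 × (111 − 125) = 125 + 0.77 × -14 = 114.22 → 114

(86, 189, 114)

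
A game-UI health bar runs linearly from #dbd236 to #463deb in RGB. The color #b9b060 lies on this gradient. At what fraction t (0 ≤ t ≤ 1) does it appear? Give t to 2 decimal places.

0.23

Invert the lerp on the B channel (largest span, 181): t = (96 − 54) / (235 − 54) = 42/181 = 0.23204.
Check on R: (185 − 219)/(70 − 219) = 0.2282 ✓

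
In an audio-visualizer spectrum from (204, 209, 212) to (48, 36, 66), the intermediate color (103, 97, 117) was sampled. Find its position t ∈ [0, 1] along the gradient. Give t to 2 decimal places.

0.65

Invert the lerp on the G channel (largest span, 173): t = (97 − 209) / (36 − 209) = -112/-173 = 0.6474.
Check on R: (103 − 204)/(48 − 204) = 0.6474 ✓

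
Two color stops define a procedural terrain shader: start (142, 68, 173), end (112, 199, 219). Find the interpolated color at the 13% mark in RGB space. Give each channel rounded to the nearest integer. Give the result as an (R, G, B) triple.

(138, 85, 179)

13% corresponds to t = 0.13.
R = 142 + 0.13 × (112 − 142) = 142 + 0.13 × -30 = 138.1 → 138
G = 68 + 0.13 × (199 − 68) = 68 + 0.13 × 131 = 85.03 → 85
B = 173 + 0.13 × (219 − 173) = 173 + 0.13 × 46 = 178.98 → 179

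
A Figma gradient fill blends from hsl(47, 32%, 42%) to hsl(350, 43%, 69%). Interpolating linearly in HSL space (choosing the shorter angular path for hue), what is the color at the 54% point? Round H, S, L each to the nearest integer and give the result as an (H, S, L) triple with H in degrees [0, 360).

Hue: 350 − 47 = 303°, but |303| > 180 so the shorter arc goes the other way: Δh = 303 − 360 = -57°.
H = 47 + 0.54 × (-57) = 16.22 → 16°
S = 32 + 0.54 × (43 − 32) = 37.94 → 38%
L = 42 + 0.54 × (69 − 42) = 56.58 → 57%

(16, 38, 57)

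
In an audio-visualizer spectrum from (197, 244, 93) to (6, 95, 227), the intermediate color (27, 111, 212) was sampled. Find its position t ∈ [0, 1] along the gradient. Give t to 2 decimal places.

0.89

Invert the lerp on the R channel (largest span, 191): t = (27 − 197) / (6 − 197) = -170/-191 = 0.89005.
Check on G: (111 − 244)/(95 − 244) = 0.8926 ✓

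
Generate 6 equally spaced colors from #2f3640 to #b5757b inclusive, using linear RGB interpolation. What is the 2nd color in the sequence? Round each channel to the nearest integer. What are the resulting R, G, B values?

(74, 67, 76)

With 6 swatches and endpoints inclusive, swatch 2 sits at t = (2 − 1)/(6 − 1) = 1/5 ≈ 0.2.
#2f3640 → (47, 54, 64); #b5757b → (181, 117, 123).
R = 47 + 0.2 × (181 − 47) = 73.8 → 74
G = 54 + 0.2 × (117 − 54) = 66.6 → 67
B = 64 + 0.2 × (123 − 64) = 75.8 → 76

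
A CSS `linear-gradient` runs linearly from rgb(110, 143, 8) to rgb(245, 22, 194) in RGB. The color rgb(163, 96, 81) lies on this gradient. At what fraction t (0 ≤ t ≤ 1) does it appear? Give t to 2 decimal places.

Invert the lerp on the B channel (largest span, 186): t = (81 − 8) / (194 − 8) = 73/186 = 0.39247.
Check on R: (163 − 110)/(245 − 110) = 0.3926 ✓

0.39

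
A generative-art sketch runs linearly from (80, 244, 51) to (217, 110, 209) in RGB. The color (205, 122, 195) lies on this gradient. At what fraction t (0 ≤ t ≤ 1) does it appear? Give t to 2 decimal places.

0.91

Invert the lerp on the B channel (largest span, 158): t = (195 − 51) / (209 − 51) = 144/158 = 0.91139.
Check on R: (205 − 80)/(217 − 80) = 0.9124 ✓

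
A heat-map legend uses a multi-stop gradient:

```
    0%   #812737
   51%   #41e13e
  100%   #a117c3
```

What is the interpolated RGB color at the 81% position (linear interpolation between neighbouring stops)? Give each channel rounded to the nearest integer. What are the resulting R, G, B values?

81% lies between the 51% and 100% stops, so the local fraction is t = (81 − 51)/(100 − 51) = 30/49 ≈ 0.6122.
#41e13e → (65, 225, 62); #a117c3 → (161, 23, 195).
R = 65 + 0.6122 × (161 − 65) = 123.771 → 124
G = 225 + 0.6122 × (23 − 225) = 101.336 → 101
B = 62 + 0.6122 × (195 − 62) = 143.423 → 143

(124, 101, 143)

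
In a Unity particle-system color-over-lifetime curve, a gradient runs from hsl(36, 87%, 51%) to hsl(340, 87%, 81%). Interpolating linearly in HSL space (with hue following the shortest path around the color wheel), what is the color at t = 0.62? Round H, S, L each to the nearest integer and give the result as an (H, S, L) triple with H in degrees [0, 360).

(1, 87, 70)

Hue: 340 − 36 = 304°, but |304| > 180 so the shorter arc goes the other way: Δh = 304 − 360 = -56°.
H = 36 + 0.62 × (-56) = 1.28 → 1°
S = 87 + 0.62 × (87 − 87) = 87 → 87%
L = 51 + 0.62 × (81 − 51) = 69.6 → 70%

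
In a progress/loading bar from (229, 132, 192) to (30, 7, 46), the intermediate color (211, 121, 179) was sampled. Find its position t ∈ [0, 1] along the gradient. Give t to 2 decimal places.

0.09

Invert the lerp on the R channel (largest span, 199): t = (211 − 229) / (30 − 229) = -18/-199 = 0.090452.
Check on G: (121 − 132)/(7 − 132) = 0.088 ✓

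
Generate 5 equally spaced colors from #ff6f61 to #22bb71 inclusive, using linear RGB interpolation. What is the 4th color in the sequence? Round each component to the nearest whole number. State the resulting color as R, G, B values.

(89, 168, 109)

With 5 swatches and endpoints inclusive, swatch 4 sits at t = (4 − 1)/(5 − 1) = 3/4 ≈ 0.75.
#ff6f61 → (255, 111, 97); #22bb71 → (34, 187, 113).
R = 255 + 0.75 × (34 − 255) = 89.25 → 89
G = 111 + 0.75 × (187 − 111) = 168 → 168
B = 97 + 0.75 × (113 − 97) = 109 → 109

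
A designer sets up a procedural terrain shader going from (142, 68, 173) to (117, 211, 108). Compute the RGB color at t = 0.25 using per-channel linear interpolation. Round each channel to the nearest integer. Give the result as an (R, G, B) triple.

R = 142 + 0.25 × (117 − 142) = 142 + 0.25 × -25 = 135.75 → 136
G = 68 + 0.25 × (211 − 68) = 68 + 0.25 × 143 = 103.75 → 104
B = 173 + 0.25 × (108 − 173) = 173 + 0.25 × -65 = 156.75 → 157

(136, 104, 157)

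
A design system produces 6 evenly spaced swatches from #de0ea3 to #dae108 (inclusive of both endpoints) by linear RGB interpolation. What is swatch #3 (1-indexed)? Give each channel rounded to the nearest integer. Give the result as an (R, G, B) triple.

With 6 swatches and endpoints inclusive, swatch 3 sits at t = (3 − 1)/(6 − 1) = 2/5 ≈ 0.4.
#de0ea3 → (222, 14, 163); #dae108 → (218, 225, 8).
R = 222 + 0.4 × (218 − 222) = 220.4 → 220
G = 14 + 0.4 × (225 − 14) = 98.4 → 98
B = 163 + 0.4 × (8 − 163) = 101 → 101

(220, 98, 101)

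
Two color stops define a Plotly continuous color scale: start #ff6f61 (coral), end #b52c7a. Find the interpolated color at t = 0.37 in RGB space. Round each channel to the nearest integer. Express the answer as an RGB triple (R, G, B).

(228, 86, 106)

#ff6f61 → (255, 111, 97); #b52c7a → (181, 44, 122).
R = 255 + 0.37 × (181 − 255) = 255 + 0.37 × -74 = 227.62 → 228
G = 111 + 0.37 × (44 − 111) = 111 + 0.37 × -67 = 86.21 → 86
B = 97 + 0.37 × (122 − 97) = 97 + 0.37 × 25 = 106.25 → 106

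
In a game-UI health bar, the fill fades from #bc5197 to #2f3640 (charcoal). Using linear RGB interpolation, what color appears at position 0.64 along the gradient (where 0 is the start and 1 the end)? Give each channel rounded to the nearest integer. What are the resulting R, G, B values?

#bc5197 → (188, 81, 151); #2f3640 → (47, 54, 64).
R = 188 + 0.64 × (47 − 188) = 188 + 0.64 × -141 = 97.76 → 98
G = 81 + 0.64 × (54 − 81) = 81 + 0.64 × -27 = 63.72 → 64
B = 151 + 0.64 × (64 − 151) = 151 + 0.64 × -87 = 95.32 → 95

(98, 64, 95)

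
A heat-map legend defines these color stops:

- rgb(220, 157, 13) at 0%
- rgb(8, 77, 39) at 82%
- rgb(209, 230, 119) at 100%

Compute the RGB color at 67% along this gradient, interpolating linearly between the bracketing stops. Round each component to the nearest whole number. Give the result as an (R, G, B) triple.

(47, 92, 34)

67% lies between the 0% and 82% stops, so the local fraction is t = (67 − 0)/(82 − 0) = 67/82 ≈ 0.8171.
R = 220 + 0.8171 × (8 − 220) = 46.775 → 47
G = 157 + 0.8171 × (77 − 157) = 91.632 → 92
B = 13 + 0.8171 × (39 − 13) = 34.245 → 34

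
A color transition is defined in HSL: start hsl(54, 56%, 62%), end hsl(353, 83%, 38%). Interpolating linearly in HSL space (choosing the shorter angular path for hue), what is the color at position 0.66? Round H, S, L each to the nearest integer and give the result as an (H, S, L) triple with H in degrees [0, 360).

Hue: 353 − 54 = 299°, but |299| > 180 so the shorter arc goes the other way: Δh = 299 − 360 = -61°.
H = 54 + 0.66 × (-61) = 13.74 → 14°
S = 56 + 0.66 × (83 − 56) = 73.82 → 74%
L = 62 + 0.66 × (38 − 62) = 46.16 → 46%

(14, 74, 46)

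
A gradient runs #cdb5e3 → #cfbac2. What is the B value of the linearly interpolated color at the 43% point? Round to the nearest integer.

213

B₁ = 227 (from #cdb5e3), B₂ = 194 (from #cfbac2).
B = 227 + 0.43 × (194 − 227) = 212.81 → 213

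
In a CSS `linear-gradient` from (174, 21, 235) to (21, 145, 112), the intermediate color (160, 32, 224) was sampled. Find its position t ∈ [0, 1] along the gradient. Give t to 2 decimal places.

Invert the lerp on the R channel (largest span, 153): t = (160 − 174) / (21 − 174) = -14/-153 = 0.091503.
Check on G: (32 − 21)/(145 − 21) = 0.08871 ✓

0.09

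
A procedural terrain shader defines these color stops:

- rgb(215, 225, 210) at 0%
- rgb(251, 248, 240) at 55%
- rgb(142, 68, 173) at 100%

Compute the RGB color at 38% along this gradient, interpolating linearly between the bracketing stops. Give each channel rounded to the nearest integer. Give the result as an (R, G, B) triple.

38% lies between the 0% and 55% stops, so the local fraction is t = (38 − 0)/(55 − 0) = 38/55 ≈ 0.6909.
R = 215 + 0.6909 × (251 − 215) = 239.872 → 240
G = 225 + 0.6909 × (248 − 225) = 240.891 → 241
B = 210 + 0.6909 × (240 − 210) = 230.727 → 231

(240, 241, 231)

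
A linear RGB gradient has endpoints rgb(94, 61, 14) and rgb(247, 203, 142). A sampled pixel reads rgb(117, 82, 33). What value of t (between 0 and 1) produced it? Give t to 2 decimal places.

Invert the lerp on the R channel (largest span, 153): t = (117 − 94) / (247 − 94) = 23/153 = 0.15033.
Check on G: (82 − 61)/(203 − 61) = 0.1479 ✓

0.15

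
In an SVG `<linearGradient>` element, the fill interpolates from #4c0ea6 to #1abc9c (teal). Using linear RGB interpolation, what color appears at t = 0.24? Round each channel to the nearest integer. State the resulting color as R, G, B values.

#4c0ea6 → (76, 14, 166); #1abc9c → (26, 188, 156).
R = 76 + 0.24 × (26 − 76) = 76 + 0.24 × -50 = 64 → 64
G = 14 + 0.24 × (188 − 14) = 14 + 0.24 × 174 = 55.76 → 56
B = 166 + 0.24 × (156 − 166) = 166 + 0.24 × -10 = 163.6 → 164

(64, 56, 164)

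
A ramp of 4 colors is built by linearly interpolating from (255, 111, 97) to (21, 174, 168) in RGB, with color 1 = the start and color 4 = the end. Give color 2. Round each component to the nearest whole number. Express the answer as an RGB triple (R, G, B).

(177, 132, 121)

With 4 swatches and endpoints inclusive, swatch 2 sits at t = (2 − 1)/(4 − 1) = 1/3 ≈ 0.3333.
R = 255 + 0.3333 × (21 − 255) = 177.008 → 177
G = 111 + 0.3333 × (174 − 111) = 131.998 → 132
B = 97 + 0.3333 × (168 − 97) = 120.664 → 121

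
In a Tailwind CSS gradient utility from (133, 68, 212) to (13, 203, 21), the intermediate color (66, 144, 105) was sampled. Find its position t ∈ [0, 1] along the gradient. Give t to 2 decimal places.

0.56

Invert the lerp on the B channel (largest span, 191): t = (105 − 212) / (21 − 212) = -107/-191 = 0.56021.
Check on R: (66 − 133)/(13 − 133) = 0.5583 ✓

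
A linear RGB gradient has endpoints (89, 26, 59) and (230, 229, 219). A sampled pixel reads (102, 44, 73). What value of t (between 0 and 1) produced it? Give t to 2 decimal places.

0.09

Invert the lerp on the G channel (largest span, 203): t = (44 − 26) / (229 − 26) = 18/203 = 0.08867.
Check on R: (102 − 89)/(230 − 89) = 0.0922 ✓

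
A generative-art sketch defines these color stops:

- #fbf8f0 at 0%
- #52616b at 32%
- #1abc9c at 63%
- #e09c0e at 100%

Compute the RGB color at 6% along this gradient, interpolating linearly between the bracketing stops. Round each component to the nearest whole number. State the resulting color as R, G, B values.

(219, 220, 215)

6% lies between the 0% and 32% stops, so the local fraction is t = (6 − 0)/(32 − 0) = 6/32 ≈ 0.1875.
#fbf8f0 → (251, 248, 240); #52616b → (82, 97, 107).
R = 251 + 0.1875 × (82 − 251) = 219.312 → 219
G = 248 + 0.1875 × (97 − 248) = 219.688 → 220
B = 240 + 0.1875 × (107 − 240) = 215.062 → 215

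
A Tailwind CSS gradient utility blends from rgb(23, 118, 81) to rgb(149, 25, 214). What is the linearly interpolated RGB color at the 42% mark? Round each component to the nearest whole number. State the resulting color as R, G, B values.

(76, 79, 137)

42% corresponds to t = 0.42.
R = 23 + 0.42 × (149 − 23) = 23 + 0.42 × 126 = 75.92 → 76
G = 118 + 0.42 × (25 − 118) = 118 + 0.42 × -93 = 78.94 → 79
B = 81 + 0.42 × (214 − 81) = 81 + 0.42 × 133 = 136.86 → 137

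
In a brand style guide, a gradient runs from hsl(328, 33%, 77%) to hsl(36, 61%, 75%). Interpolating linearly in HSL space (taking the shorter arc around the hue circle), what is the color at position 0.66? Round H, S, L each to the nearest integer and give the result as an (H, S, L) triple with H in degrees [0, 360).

(13, 51, 76)

Hue: 36 − 328 = -292°, but |-292| > 180 so the shorter arc goes the other way: Δh = -292 + 360 = 68°.
H = 328 + 0.66 × (68) = 372.88 → 373 → 373 mod 360 = 13°
S = 33 + 0.66 × (61 − 33) = 51.48 → 51%
L = 77 + 0.66 × (75 − 77) = 75.68 → 76%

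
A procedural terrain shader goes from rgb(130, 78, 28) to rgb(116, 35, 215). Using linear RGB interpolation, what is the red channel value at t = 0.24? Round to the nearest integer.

R = 130 + 0.24 × (116 − 130) = 126.64 → 127

127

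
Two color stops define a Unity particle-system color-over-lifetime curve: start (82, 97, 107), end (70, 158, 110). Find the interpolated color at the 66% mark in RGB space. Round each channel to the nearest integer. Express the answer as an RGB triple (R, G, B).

66% corresponds to t = 0.66.
R = 82 + 0.66 × (70 − 82) = 82 + 0.66 × -12 = 74.08 → 74
G = 97 + 0.66 × (158 − 97) = 97 + 0.66 × 61 = 137.26 → 137
B = 107 + 0.66 × (110 − 107) = 107 + 0.66 × 3 = 108.98 → 109

(74, 137, 109)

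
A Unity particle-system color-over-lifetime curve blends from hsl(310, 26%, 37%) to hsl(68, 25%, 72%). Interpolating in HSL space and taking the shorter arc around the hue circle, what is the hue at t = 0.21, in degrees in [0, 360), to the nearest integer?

335

Hue: 68 − 310 = -242°, but |-242| > 180 so the shorter arc goes the other way: Δh = -242 + 360 = 118°.
H = 310 + 0.21 × (118) = 334.78 → 335°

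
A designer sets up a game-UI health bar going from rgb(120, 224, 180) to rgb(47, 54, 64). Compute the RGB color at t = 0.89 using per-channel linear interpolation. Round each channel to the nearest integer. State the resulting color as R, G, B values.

R = 120 + 0.89 × (47 − 120) = 120 + 0.89 × -73 = 55.03 → 55
G = 224 + 0.89 × (54 − 224) = 224 + 0.89 × -170 = 72.7 → 73
B = 180 + 0.89 × (64 − 180) = 180 + 0.89 × -116 = 76.76 → 77
So the blended color is (55, 73, 77), about #37494d.

(55, 73, 77)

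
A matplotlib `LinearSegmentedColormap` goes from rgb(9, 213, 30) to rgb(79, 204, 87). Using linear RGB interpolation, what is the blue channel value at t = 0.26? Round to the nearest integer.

45

B = 30 + 0.26 × (87 − 30) = 44.82 → 45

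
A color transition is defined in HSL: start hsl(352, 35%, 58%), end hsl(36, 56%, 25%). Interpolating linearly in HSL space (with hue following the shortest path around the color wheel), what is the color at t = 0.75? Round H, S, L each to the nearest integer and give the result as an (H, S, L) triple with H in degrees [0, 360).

Hue: 36 − 352 = -316°, but |-316| > 180 so the shorter arc goes the other way: Δh = -316 + 360 = 44°.
H = 352 + 0.75 × (44) = 385 → 385 → 385 mod 360 = 25°
S = 35 + 0.75 × (56 − 35) = 50.75 → 51%
L = 58 + 0.75 × (25 − 58) = 33.25 → 33%

(25, 51, 33)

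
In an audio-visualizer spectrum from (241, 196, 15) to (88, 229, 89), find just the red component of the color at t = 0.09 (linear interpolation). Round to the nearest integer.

R = 241 + 0.09 × (88 − 241) = 227.23 → 227

227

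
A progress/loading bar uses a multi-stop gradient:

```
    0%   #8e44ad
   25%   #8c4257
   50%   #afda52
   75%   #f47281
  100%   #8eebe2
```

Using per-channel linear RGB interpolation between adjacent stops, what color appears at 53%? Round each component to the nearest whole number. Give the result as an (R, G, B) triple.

53% lies between the 50% and 75% stops, so the local fraction is t = (53 − 50)/(75 − 50) = 3/25 ≈ 0.12.
#afda52 → (175, 218, 82); #f47281 → (244, 114, 129).
R = 175 + 0.12 × (244 − 175) = 183.28 → 183
G = 218 + 0.12 × (114 − 218) = 205.52 → 206
B = 82 + 0.12 × (129 − 82) = 87.64 → 88

(183, 206, 88)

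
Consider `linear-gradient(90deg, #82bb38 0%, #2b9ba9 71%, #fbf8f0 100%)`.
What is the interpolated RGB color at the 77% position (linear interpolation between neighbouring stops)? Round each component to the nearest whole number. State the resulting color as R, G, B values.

77% lies between the 71% and 100% stops, so the local fraction is t = (77 − 71)/(100 − 71) = 6/29 ≈ 0.2069.
#2b9ba9 → (43, 155, 169); #fbf8f0 → (251, 248, 240).
R = 43 + 0.2069 × (251 − 43) = 86.035 → 86
G = 155 + 0.2069 × (248 − 155) = 174.242 → 174
B = 169 + 0.2069 × (240 − 169) = 183.69 → 184

(86, 174, 184)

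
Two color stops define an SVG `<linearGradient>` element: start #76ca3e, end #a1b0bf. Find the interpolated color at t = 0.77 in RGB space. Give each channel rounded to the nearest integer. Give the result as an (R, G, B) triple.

#76ca3e → (118, 202, 62); #a1b0bf → (161, 176, 191).
R = 118 + 0.77 × (161 − 118) = 118 + 0.77 × 43 = 151.11 → 151
G = 202 + 0.77 × (176 − 202) = 202 + 0.77 × -26 = 181.98 → 182
B = 62 + 0.77 × (191 − 62) = 62 + 0.77 × 129 = 161.33 → 161

(151, 182, 161)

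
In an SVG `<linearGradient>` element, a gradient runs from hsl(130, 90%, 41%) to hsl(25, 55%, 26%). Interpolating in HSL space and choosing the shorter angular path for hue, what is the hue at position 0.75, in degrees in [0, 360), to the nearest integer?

Hue arc: Δh = 25 − 130 = -105° (|Δh| ≤ 180, already the shorter path).
H = 130 + 0.75 × (-105) = 51.25 → 51°

51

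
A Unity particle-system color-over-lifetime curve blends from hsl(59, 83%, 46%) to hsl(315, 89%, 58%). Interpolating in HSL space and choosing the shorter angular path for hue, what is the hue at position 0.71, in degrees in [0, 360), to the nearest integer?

345

Hue: 315 − 59 = 256°, but |256| > 180 so the shorter arc goes the other way: Δh = 256 − 360 = -104°.
H = 59 + 0.71 × (-104) = -14.84 → -15 → -15 mod 360 = 345°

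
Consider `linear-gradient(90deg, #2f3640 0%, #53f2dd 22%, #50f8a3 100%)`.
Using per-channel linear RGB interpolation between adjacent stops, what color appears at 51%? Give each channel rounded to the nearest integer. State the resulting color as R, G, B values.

51% lies between the 22% and 100% stops, so the local fraction is t = (51 − 22)/(100 − 22) = 29/78 ≈ 0.3718.
#53f2dd → (83, 242, 221); #50f8a3 → (80, 248, 163).
R = 83 + 0.3718 × (80 − 83) = 81.885 → 82
G = 242 + 0.3718 × (248 − 242) = 244.231 → 244
B = 221 + 0.3718 × (163 − 221) = 199.436 → 199

(82, 244, 199)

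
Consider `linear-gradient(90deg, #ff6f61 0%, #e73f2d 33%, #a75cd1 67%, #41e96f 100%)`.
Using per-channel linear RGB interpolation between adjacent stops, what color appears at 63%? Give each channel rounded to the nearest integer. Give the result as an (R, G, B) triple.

63% lies between the 33% and 67% stops, so the local fraction is t = (63 − 33)/(67 − 33) = 30/34 ≈ 0.8824.
#e73f2d → (231, 63, 45); #a75cd1 → (167, 92, 209).
R = 231 + 0.8824 × (167 − 231) = 174.526 → 175
G = 63 + 0.8824 × (92 − 63) = 88.59 → 89
B = 45 + 0.8824 × (209 − 45) = 189.714 → 190

(175, 89, 190)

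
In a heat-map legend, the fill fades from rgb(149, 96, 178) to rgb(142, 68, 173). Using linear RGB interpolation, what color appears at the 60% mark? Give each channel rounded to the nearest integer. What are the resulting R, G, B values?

60% corresponds to t = 0.6.
R = 149 + 0.6 × (142 − 149) = 149 + 0.6 × -7 = 144.8 → 145
G = 96 + 0.6 × (68 − 96) = 96 + 0.6 × -28 = 79.2 → 79
B = 178 + 0.6 × (173 − 178) = 178 + 0.6 × -5 = 175 → 175
So the blended color is (145, 79, 175), about #914faf.

(145, 79, 175)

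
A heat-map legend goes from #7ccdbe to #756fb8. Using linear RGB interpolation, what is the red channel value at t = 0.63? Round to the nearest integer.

120

R₁ = 124 (from #7ccdbe), R₂ = 117 (from #756fb8).
R = 124 + 0.63 × (117 − 124) = 119.59 → 120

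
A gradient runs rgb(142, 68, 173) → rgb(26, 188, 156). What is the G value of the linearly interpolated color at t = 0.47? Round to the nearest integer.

124

G = 68 + 0.47 × (188 − 68) = 124.4 → 124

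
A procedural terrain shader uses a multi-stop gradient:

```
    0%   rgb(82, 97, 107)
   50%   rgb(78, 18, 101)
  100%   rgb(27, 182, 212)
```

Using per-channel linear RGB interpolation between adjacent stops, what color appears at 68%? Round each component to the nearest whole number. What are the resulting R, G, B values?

68% lies between the 50% and 100% stops, so the local fraction is t = (68 − 50)/(100 − 50) = 18/50 ≈ 0.36.
R = 78 + 0.36 × (27 − 78) = 59.64 → 60
G = 18 + 0.36 × (182 − 18) = 77.04 → 77
B = 101 + 0.36 × (212 − 101) = 140.96 → 141

(60, 77, 141)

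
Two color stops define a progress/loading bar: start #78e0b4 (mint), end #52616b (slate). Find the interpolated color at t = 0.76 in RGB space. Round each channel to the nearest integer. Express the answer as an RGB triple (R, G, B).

(91, 127, 125)

#78e0b4 → (120, 224, 180); #52616b → (82, 97, 107).
R = 120 + 0.76 × (82 − 120) = 120 + 0.76 × -38 = 91.12 → 91
G = 224 + 0.76 × (97 − 224) = 224 + 0.76 × -127 = 127.48 → 127
B = 180 + 0.76 × (107 − 180) = 180 + 0.76 × -73 = 124.52 → 125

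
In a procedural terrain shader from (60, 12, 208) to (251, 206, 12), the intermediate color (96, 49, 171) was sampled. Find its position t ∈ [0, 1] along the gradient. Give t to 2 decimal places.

0.19

Invert the lerp on the B channel (largest span, 196): t = (171 − 208) / (12 − 208) = -37/-196 = 0.18878.
Check on R: (96 − 60)/(251 − 60) = 0.1885 ✓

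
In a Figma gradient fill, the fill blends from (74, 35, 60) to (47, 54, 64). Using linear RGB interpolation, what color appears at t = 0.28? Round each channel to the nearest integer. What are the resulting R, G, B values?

R = 74 + 0.28 × (47 − 74) = 74 + 0.28 × -27 = 66.44 → 66
G = 35 + 0.28 × (54 − 35) = 35 + 0.28 × 19 = 40.32 → 40
B = 60 + 0.28 × (64 − 60) = 60 + 0.28 × 4 = 61.12 → 61

(66, 40, 61)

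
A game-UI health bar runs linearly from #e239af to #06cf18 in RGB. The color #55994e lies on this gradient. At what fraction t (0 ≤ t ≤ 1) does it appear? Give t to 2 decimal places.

Invert the lerp on the R channel (largest span, 220): t = (85 − 226) / (6 − 226) = -141/-220 = 0.64091.
Check on G: (153 − 57)/(207 − 57) = 0.64 ✓

0.64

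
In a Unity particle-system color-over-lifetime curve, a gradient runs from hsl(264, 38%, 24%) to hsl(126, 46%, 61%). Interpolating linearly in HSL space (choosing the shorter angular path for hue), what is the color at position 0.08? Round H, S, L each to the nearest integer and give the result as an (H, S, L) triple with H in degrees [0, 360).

(253, 39, 27)

Hue arc: Δh = 126 − 264 = -138° (|Δh| ≤ 180, already the shorter path).
H = 264 + 0.08 × (-138) = 252.96 → 253°
S = 38 + 0.08 × (46 − 38) = 38.64 → 39%
L = 24 + 0.08 × (61 − 24) = 26.96 → 27%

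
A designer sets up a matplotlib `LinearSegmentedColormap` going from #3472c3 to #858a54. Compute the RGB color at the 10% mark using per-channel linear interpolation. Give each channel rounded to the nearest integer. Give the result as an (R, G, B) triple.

(60, 116, 184)

#3472c3 → (52, 114, 195); #858a54 → (133, 138, 84).
10% corresponds to t = 0.1.
R = 52 + 0.1 × (133 − 52) = 52 + 0.1 × 81 = 60.1 → 60
G = 114 + 0.1 × (138 − 114) = 114 + 0.1 × 24 = 116.4 → 116
B = 195 + 0.1 × (84 − 195) = 195 + 0.1 × -111 = 183.9 → 184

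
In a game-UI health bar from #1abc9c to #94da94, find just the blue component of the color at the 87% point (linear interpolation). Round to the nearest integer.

B₁ = 156 (from #1abc9c), B₂ = 148 (from #94da94).
B = 156 + 0.87 × (148 − 156) = 149.04 → 149

149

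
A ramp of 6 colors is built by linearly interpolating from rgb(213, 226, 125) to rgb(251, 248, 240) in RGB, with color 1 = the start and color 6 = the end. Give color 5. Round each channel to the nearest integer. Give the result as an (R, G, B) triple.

(243, 244, 217)

With 6 swatches and endpoints inclusive, swatch 5 sits at t = (5 − 1)/(6 − 1) = 4/5 ≈ 0.8.
R = 213 + 0.8 × (251 − 213) = 243.4 → 243
G = 226 + 0.8 × (248 − 226) = 243.6 → 244
B = 125 + 0.8 × (240 − 125) = 217 → 217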